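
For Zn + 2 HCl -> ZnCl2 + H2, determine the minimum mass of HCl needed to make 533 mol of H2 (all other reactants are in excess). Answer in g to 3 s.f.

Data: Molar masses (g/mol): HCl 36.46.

n(H2) = 533.0 mol
n(HCl) = (2/1) × 533.0 = 1066 mol
mass = 1066 × 36.46 = 38870 g

38900 g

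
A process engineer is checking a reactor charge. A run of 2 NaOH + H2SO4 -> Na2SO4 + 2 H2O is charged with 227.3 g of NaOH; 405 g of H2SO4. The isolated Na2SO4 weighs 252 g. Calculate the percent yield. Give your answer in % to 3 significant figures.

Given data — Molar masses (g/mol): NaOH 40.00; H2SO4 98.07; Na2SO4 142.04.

62.4 %

n(NaOH) = 227.3 / 40.00 = 5.683 mol
n(H2SO4) = 405.0 / 98.07 = 4.130 mol
n/ν for NaOH = 5.683/2 = 2.842
n/ν for H2SO4 = 4.130/1 = 4.130
Smallest n/ν is NaOH → limiting reagent.
theoretical n(Na2SO4) = (1/2) × 5.683 = 2.842 mol → 403.7 g
% yield = 252 / 403.7 × 100 = 62.42 %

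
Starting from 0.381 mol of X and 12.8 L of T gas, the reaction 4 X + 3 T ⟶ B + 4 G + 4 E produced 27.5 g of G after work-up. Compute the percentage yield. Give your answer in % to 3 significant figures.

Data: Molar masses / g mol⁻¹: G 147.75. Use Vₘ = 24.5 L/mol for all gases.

n(X) = 0.3810 mol
n(T) = 12.80 / 24.5 = 0.5224 mol
n/ν for X = 0.3810/4 = 0.09525
n/ν for T = 0.5224/3 = 0.1741
Smallest n/ν is X → limiting reagent.
theoretical n(G) = (4/4) × 0.3810 = 0.3810 mol → 56.29 g
% yield = 27.5 / 56.29 × 100 = 48.85 %

48.9 %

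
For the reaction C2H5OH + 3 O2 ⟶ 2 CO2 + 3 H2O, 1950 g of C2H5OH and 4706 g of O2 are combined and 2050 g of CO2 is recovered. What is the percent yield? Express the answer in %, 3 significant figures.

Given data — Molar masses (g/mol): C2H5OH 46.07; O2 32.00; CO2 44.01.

n(C2H5OH) = 1950 / 46.07 = 42.33 mol
n(O2) = 4706 / 32.00 = 147.1 mol
n/ν for C2H5OH = 42.33/1 = 42.33
n/ν for O2 = 147.1/3 = 49.03
Smallest n/ν is C2H5OH → limiting reagent.
theoretical n(CO2) = (2/1) × 42.33 = 84.66 mol → 3726 g
% yield = 2050 / 3726 × 100 = 55.02 %

55.0 %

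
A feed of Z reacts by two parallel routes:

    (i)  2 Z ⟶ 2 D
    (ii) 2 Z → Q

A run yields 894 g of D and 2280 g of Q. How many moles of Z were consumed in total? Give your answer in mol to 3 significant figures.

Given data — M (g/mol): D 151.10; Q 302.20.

n(D) = 894 / 151.10 = 5.917 mol
n(Q) = 2280 / 302.20 = 7.545 mol
n(Z) via (i) = (2/2)×5.917 = 5.917 mol
n(Z) via (ii) = (2/1)×7.545 = 15.09 mol
total n(Z) = 5.917 + 15.09 = 21.01 mol

21.0 mol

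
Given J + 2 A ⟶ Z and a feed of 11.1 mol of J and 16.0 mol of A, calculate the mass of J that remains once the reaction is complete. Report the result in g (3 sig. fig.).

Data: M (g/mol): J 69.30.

215 g

n(J) = 11.10 mol
n(A) = 16.00 mol
n/ν → J: 11.10, A: 8.000; A is limiting.
J consumed = (1/2) × 16.00 = 8.000 mol
J remaining = 11.10 − 8.000 = 3.100 mol
mass = 3.100 × 69.30 = 214.8 g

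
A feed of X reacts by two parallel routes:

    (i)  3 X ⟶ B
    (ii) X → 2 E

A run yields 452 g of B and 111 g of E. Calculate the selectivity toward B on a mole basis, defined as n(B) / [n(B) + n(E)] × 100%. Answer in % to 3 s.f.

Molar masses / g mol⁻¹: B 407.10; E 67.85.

n(B) = 452 / 407.10 = 1.110 mol
n(E) = 111 / 67.85 = 1.636 mol
selectivity = 1.110/(1.110+1.636) × 100 = 40.42 %

40.4 %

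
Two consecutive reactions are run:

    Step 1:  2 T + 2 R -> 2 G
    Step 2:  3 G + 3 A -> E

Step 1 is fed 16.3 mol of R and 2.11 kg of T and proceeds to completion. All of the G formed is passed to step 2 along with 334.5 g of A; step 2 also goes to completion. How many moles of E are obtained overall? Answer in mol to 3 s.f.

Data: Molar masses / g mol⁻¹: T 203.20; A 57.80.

1.93 mol

Step 1:
n(R) = 16.30 mol
n(T) = 2.110×1000 / 203.20 = 10.38 mol
n/ν for R = 16.30/2 = 8.150
n/ν for T = 10.38/2 = 5.190
Smallest n/ν is T → limiting reagent.
n(G) produced = (2/2) × 10.38 = 10.38 mol
Step 2:
n(G) available = 10.38 mol
n(A) = 334.5 / 57.80 = 5.787 mol
n/ν for G = 10.38/3 = 3.460
n/ν for A = 5.787/3 = 1.929
Smallest n/ν is A → limiting reagent.
n(E) = (1/3) × 5.787 = 1.929 mol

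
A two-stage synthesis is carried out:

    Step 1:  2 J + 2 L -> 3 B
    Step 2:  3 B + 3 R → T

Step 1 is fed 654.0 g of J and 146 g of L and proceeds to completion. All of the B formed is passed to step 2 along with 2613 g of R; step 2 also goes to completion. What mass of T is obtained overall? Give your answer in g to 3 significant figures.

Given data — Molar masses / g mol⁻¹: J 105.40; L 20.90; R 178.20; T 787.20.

Step 1:
n(J) = 654.0 / 105.40 = 6.205 mol
n(L) = 146.0 / 20.90 = 6.986 mol
n/ν for J = 6.205/2 = 3.103
n/ν for L = 6.986/2 = 3.493
Smallest n/ν is J → limiting reagent.
n(B) produced = (3/2) × 6.205 = 9.308 mol
Step 2:
n(B) available = 9.308 mol
n(R) = 2613 / 178.20 = 14.66 mol
n/ν for B = 9.308/3 = 3.103
n/ν for R = 14.66/3 = 4.887
Smallest n/ν is B → limiting reagent.
n(T) = (1/3) × 9.308 = 3.103 mol
mass = 3.103 × 787.20 = 2443 g

2440 g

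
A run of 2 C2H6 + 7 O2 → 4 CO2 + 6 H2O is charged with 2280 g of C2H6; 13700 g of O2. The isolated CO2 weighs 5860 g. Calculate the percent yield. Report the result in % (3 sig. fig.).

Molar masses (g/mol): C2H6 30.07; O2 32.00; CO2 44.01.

87.8 %

n(C2H6) = 2280 / 30.07 = 75.82 mol
n(O2) = 13700 / 32.00 = 428.1 mol
n/ν for C2H6 = 75.82/2 = 37.91
n/ν for O2 = 428.1/7 = 61.16
Smallest n/ν is C2H6 → limiting reagent.
theoretical n(CO2) = (4/2) × 75.82 = 151.6 mol → 6672 g
% yield = 5860 / 6672 × 100 = 87.83 %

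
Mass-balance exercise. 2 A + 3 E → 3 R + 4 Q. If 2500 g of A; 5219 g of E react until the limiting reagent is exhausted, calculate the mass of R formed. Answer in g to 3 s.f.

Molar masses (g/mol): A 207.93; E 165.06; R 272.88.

4920 g

n(A) = 2500 / 207.93 = 12.02 mol
n(E) = 5219 / 165.06 = 31.62 mol
n/ν → A: 6.010, E: 10.54; A is limiting.
n(R) = (3/2) × 12.02 = 18.03 mol
mass = 18.03 × 272.88 = 4920 g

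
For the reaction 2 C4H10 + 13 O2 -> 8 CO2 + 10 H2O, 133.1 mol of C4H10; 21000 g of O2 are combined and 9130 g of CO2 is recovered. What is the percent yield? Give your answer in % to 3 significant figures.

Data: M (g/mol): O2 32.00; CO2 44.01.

51.4 %

n(C4H10) = 133.1 mol
n(O2) = 21000 / 32.00 = 656.3 mol
n/ν → C4H10: 66.55, O2: 50.48; O2 is limiting.
theoretical n(CO2) = (8/13) × 656.3 = 403.9 mol → 17780 g
% yield = 9130 / 17780 × 100 = 51.35 %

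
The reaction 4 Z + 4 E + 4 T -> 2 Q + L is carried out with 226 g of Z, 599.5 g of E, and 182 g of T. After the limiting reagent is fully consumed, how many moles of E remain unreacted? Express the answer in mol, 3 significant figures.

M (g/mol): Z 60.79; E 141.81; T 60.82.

n(Z) = 226.0 / 60.79 = 3.718 mol
n(E) = 599.5 / 141.81 = 4.227 mol
n(T) = 182.0 / 60.82 = 2.992 mol
n/ν → Z: 0.9295, E: 1.057, T: 0.7480; T is limiting.
E consumed = (4/4) × 2.992 = 2.992 mol
E remaining = 4.227 − 2.992 = 1.235 mol

1.24 mol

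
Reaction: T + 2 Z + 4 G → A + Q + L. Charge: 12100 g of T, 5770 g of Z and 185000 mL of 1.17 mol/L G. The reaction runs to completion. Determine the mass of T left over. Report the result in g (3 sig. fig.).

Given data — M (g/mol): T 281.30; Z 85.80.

n(T) = 12100 / 281.30 = 43.01 mol
n(Z) = 5770 / 85.80 = 67.25 mol
n(G) = 1.17 × 185000/1000 = 216.5 mol
n/ν for T = 43.01/1 = 43.01
n/ν for Z = 67.25/2 = 33.63
n/ν for G = 216.5/4 = 54.13
Smallest n/ν is Z → limiting reagent.
T consumed = (1/2) × 67.25 = 33.63 mol
T remaining = 43.01 − 33.63 = 9.380 mol
mass = 9.380 × 281.30 = 2639 g

2640 g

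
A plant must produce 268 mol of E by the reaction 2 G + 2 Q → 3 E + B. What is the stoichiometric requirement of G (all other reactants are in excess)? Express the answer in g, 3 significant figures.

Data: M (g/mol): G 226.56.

40500 g

n(E) = 268.0 mol
n(G) = (2/3) × 268.0 = 178.7 mol
mass = 178.7 × 226.56 = 40490 g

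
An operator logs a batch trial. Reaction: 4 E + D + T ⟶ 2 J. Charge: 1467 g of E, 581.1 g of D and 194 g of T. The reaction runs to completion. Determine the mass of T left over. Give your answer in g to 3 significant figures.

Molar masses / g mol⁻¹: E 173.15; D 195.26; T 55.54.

n(E) = 1467 / 173.15 = 8.472 mol
n(D) = 581.1 / 195.26 = 2.976 mol
n(T) = 194.0 / 55.54 = 3.493 mol
n/ν → E: 2.118, D: 2.976, T: 3.493; E is limiting.
T consumed = (1/4) × 8.472 = 2.118 mol
T remaining = 3.493 − 2.118 = 1.375 mol
mass = 1.375 × 55.54 = 76.37 g

76.4 g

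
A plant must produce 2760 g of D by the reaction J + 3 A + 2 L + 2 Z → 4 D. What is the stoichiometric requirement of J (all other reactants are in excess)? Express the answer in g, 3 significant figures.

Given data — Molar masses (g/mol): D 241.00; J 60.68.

174 g

n(D) = 2760 / 241.00 = 11.45 mol
n(J) = (1/4) × 11.45 = 2.863 mol
mass = 2.863 × 60.68 = 173.7 g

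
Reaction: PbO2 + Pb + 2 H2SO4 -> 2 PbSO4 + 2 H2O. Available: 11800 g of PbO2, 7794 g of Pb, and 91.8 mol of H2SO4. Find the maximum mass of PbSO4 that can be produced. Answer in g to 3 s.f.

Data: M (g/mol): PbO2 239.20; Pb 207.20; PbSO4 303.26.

n(PbO2) = 11800 / 239.20 = 49.33 mol
n(Pb) = 7794 / 207.20 = 37.62 mol
n(H2SO4) = 91.80 mol
n/ν for PbO2 = 49.33/1 = 49.33
n/ν for Pb = 37.62/1 = 37.62
n/ν for H2SO4 = 91.80/2 = 45.90
Smallest n/ν is Pb → limiting reagent.
n(PbSO4) = (2/1) × 37.62 = 75.24 mol
mass = 75.24 × 303.26 = 22820 g

22800 g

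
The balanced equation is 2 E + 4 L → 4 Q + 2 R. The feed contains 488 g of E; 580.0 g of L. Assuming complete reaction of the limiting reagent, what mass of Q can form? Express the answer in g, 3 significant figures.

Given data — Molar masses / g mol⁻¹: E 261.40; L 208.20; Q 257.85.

n(E) = 488.0 / 261.40 = 1.867 mol
n(L) = 580.0 / 208.20 = 2.786 mol
n/ν for E = 1.867/2 = 0.9335
n/ν for L = 2.786/4 = 0.6965
Smallest n/ν is L → limiting reagent.
n(Q) = (4/4) × 2.786 = 2.786 mol
mass = 2.786 × 257.85 = 718.4 g

718 g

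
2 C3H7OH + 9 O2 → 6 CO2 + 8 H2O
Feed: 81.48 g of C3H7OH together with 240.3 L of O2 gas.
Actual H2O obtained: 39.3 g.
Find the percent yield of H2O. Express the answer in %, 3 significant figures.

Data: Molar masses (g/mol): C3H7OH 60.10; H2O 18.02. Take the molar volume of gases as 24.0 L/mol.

40.2 %

n(C3H7OH) = 81.48 / 60.10 = 1.356 mol
n(O2) = 240.3 / 24.0 = 10.01 mol
n/ν for C3H7OH = 1.356/2 = 0.6780
n/ν for O2 = 10.01/9 = 1.112
Smallest n/ν is C3H7OH → limiting reagent.
theoretical n(H2O) = (8/2) × 1.356 = 5.424 mol → 97.74 g
% yield = 39.3 / 97.74 × 100 = 40.21 %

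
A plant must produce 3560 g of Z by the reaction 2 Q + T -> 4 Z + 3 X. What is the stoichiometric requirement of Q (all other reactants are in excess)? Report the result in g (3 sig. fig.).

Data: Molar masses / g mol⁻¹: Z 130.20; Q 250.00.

n(Z) = 3560 / 130.20 = 27.34 mol
n(Q) = (2/4) × 27.34 = 13.67 mol
mass = 13.67 × 250.00 = 3418 g

3420 g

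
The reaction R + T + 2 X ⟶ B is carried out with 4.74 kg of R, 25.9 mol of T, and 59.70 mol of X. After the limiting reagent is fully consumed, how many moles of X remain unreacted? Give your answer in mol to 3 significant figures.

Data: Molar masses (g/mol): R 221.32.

16.9 mol

n(R) = 4.740×1000 / 221.32 = 21.42 mol
n(T) = 25.90 mol
n(X) = 59.70 mol
n/ν for R = 21.42/1 = 21.42
n/ν for T = 25.90/1 = 25.90
n/ν for X = 59.70/2 = 29.85
Smallest n/ν is R → limiting reagent.
X consumed = (2/1) × 21.42 = 42.84 mol
X remaining = 59.70 − 42.84 = 16.86 mol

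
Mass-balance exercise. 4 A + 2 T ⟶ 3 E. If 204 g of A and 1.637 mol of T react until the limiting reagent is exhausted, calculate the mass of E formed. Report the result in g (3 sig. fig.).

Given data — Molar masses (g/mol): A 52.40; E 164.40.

404 g

n(A) = 204.0 / 52.40 = 3.893 mol
n(T) = 1.637 mol
n/ν for A = 3.893/4 = 0.9733
n/ν for T = 1.637/2 = 0.8185
Smallest n/ν is T → limiting reagent.
n(E) = (3/2) × 1.637 = 2.456 mol
mass = 2.456 × 164.40 = 403.8 g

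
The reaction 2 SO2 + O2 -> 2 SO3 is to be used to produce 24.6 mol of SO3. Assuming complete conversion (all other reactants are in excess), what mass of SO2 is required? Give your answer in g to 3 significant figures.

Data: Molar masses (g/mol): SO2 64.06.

1580 g

n(SO3) = 24.60 mol
n(SO2) = (2/2) × 24.60 = 24.60 mol
mass = 24.60 × 64.06 = 1576 g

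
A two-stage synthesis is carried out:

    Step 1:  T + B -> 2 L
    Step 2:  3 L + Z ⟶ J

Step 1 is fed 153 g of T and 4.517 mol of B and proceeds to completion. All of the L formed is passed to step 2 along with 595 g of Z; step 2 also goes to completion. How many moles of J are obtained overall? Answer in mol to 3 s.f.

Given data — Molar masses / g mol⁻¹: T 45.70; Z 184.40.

2.23 mol

Step 1:
n(T) = 153.0 / 45.70 = 3.348 mol
n(B) = 4.517 mol
n/ν → T: 3.348, B: 4.517; T is limiting.
n(L) produced = (2/1) × 3.348 = 6.696 mol
Step 2:
n(L) available = 6.696 mol
n(Z) = 595.0 / 184.40 = 3.227 mol
n/ν → L: 2.232, Z: 3.227; L is limiting.
n(J) = (1/3) × 6.696 = 2.232 mol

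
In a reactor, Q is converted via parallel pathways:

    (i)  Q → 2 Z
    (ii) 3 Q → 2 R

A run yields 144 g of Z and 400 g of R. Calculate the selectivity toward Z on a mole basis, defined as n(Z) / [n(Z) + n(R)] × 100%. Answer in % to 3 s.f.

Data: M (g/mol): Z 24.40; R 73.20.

51.9 %

n(Z) = 144 / 24.40 = 5.902 mol
n(R) = 400 / 73.20 = 5.464 mol
selectivity = 5.902/(5.902+5.464) × 100 = 51.93 %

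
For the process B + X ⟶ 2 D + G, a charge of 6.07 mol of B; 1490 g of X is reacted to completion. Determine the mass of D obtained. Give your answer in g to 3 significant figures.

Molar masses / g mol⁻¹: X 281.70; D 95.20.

1010 g

n(B) = 6.070 mol
n(X) = 1490 / 281.70 = 5.289 mol
n/ν → B: 6.070, X: 5.289; X is limiting.
n(D) = (2/1) × 5.289 = 10.58 mol
mass = 10.58 × 95.20 = 1007 g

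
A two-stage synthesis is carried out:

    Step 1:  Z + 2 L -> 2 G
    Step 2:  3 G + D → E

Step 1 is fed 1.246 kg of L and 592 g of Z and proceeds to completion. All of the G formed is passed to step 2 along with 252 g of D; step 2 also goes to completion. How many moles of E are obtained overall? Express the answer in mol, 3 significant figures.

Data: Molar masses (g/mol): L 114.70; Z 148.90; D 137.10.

Step 1:
n(L) = 1.246×1000 / 114.70 = 10.86 mol
n(Z) = 592.0 / 148.90 = 3.976 mol
n/ν → L: 5.430, Z: 3.976; Z is limiting.
n(G) produced = (2/1) × 3.976 = 7.952 mol
Step 2:
n(G) available = 7.952 mol
n(D) = 252.0 / 137.10 = 1.838 mol
n/ν → G: 2.651, D: 1.838; D is limiting.
n(E) = (1/1) × 1.838 = 1.838 mol

1.84 mol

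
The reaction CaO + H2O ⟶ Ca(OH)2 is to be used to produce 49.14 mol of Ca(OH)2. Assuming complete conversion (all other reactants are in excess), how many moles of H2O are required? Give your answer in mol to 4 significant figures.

n(Ca(OH)2) = 49.14 mol
n(H2O) = (1/1) × 49.14 = 49.14 mol

49.14 mol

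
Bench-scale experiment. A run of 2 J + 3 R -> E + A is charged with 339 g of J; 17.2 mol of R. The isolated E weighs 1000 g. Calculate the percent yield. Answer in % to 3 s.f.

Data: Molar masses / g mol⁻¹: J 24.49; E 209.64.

n(J) = 339.0 / 24.49 = 13.84 mol
n(R) = 17.20 mol
n/ν for J = 13.84/2 = 6.920
n/ν for R = 17.20/3 = 5.733
Smallest n/ν is R → limiting reagent.
theoretical n(E) = (1/3) × 17.20 = 5.733 mol → 1202 g
% yield = 1000 / 1202 × 100 = 83.19 %

83.2 %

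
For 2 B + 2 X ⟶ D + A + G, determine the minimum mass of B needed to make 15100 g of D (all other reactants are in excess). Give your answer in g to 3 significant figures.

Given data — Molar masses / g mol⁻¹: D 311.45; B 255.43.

n(D) = 15100 / 311.45 = 48.48 mol
n(B) = (2/1) × 48.48 = 96.96 mol
mass = 96.96 × 255.43 = 24770 g

24800 g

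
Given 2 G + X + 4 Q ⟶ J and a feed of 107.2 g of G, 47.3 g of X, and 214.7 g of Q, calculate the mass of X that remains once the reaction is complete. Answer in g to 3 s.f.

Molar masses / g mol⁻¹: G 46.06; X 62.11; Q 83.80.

n(G) = 107.2 / 46.06 = 2.327 mol
n(X) = 47.30 / 62.11 = 0.7616 mol
n(Q) = 214.7 / 83.80 = 2.562 mol
n/ν for G = 2.327/2 = 1.164
n/ν for X = 0.7616/1 = 0.7616
n/ν for Q = 2.562/4 = 0.6405
Smallest n/ν is Q → limiting reagent.
X consumed = (1/4) × 2.562 = 0.6405 mol
X remaining = 0.7616 − 0.6405 = 0.1211 mol
mass = 0.1211 × 62.11 = 7.522 g

7.52 g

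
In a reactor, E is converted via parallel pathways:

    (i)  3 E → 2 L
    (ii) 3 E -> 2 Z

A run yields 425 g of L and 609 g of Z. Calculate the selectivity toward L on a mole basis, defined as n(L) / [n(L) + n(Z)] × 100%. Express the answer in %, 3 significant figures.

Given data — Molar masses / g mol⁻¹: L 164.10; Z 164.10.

41.1 %

n(L) = 425 / 164.10 = 2.590 mol
n(Z) = 609 / 164.10 = 3.711 mol
selectivity = 2.590/(2.590+3.711) × 100 = 41.10 %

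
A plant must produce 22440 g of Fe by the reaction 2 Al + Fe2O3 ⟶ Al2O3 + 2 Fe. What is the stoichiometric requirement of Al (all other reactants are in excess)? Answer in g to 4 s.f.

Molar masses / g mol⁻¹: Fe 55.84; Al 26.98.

n(Fe) = 22440 / 55.84 = 401.9 mol
n(Al) = (2/2) × 401.9 = 401.9 mol
mass = 401.9 × 26.98 = 10840 g

10840 g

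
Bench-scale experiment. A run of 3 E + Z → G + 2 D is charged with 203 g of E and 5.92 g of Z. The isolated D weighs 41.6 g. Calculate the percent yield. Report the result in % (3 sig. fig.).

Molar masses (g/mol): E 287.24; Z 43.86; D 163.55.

n(E) = 203.0 / 287.24 = 0.7067 mol
n(Z) = 5.920 / 43.86 = 0.1350 mol
n/ν → E: 0.2356, Z: 0.1350; Z is limiting.
theoretical n(D) = (2/1) × 0.1350 = 0.2700 mol → 44.16 g
% yield = 41.6 / 44.16 × 100 = 94.20 %

94.2 %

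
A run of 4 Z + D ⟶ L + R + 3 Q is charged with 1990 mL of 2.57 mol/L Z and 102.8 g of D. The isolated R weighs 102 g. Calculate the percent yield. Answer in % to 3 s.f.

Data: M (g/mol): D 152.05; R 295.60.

51.0 %

n(Z) = 2.57 × 1990/1000 = 5.114 mol
n(D) = 102.8 / 152.05 = 0.6761 mol
n/ν → Z: 1.279, D: 0.6761; D is limiting.
theoretical n(R) = (1/1) × 0.6761 = 0.6761 mol → 199.9 g
% yield = 102 / 199.9 × 100 = 51.03 %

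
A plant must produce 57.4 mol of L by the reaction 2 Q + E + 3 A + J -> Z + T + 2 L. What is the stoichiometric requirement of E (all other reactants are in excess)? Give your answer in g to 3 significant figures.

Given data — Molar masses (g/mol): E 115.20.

3310 g

n(L) = 57.40 mol
n(E) = (1/2) × 57.40 = 28.70 mol
mass = 28.70 × 115.20 = 3306 g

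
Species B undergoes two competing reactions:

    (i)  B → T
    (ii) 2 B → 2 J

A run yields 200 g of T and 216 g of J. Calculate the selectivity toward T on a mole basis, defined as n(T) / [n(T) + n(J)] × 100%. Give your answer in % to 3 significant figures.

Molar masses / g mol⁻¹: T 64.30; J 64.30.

n(T) = 200 / 64.30 = 3.110 mol
n(J) = 216 / 64.30 = 3.359 mol
selectivity = 3.110/(3.110+3.359) × 100 = 48.08 %

48.1 %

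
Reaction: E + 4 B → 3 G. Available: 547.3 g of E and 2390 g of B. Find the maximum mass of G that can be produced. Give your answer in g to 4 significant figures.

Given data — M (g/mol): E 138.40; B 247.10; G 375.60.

n(E) = 547.3 / 138.40 = 3.954 mol
n(B) = 2390 / 247.10 = 9.672 mol
n/ν for E = 3.954/1 = 3.954
n/ν for B = 9.672/4 = 2.418
Smallest n/ν is B → limiting reagent.
n(G) = (3/4) × 9.672 = 7.254 mol
mass = 7.254 × 375.60 = 2725 g

2725 g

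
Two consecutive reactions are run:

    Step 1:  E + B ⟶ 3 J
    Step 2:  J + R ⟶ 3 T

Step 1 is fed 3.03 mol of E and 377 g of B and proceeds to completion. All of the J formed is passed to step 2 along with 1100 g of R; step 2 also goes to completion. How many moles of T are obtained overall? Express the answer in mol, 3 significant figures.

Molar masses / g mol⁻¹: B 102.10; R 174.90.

18.9 mol

Step 1:
n(E) = 3.030 mol
n(B) = 377.0 / 102.10 = 3.692 mol
n/ν for E = 3.030/1 = 3.030
n/ν for B = 3.692/1 = 3.692
Smallest n/ν is E → limiting reagent.
n(J) produced = (3/1) × 3.030 = 9.090 mol
Step 2:
n(J) available = 9.090 mol
n(R) = 1100 / 174.90 = 6.289 mol
n/ν for J = 9.090/1 = 9.090
n/ν for R = 6.289/1 = 6.289
Smallest n/ν is R → limiting reagent.
n(T) = (3/1) × 6.289 = 18.87 mol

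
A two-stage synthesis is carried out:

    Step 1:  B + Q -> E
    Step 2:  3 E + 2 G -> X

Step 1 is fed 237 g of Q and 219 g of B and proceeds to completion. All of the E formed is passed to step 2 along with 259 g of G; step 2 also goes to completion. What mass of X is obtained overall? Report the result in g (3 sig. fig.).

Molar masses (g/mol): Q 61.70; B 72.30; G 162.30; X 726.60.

Step 1:
n(Q) = 237.0 / 61.70 = 3.841 mol
n(B) = 219.0 / 72.30 = 3.029 mol
n/ν → Q: 3.841, B: 3.029; B is limiting.
n(E) produced = (1/1) × 3.029 = 3.029 mol
Step 2:
n(E) available = 3.029 mol
n(G) = 259.0 / 162.30 = 1.596 mol
n/ν → E: 1.010, G: 0.7980; G is limiting.
n(X) = (1/2) × 1.596 = 0.7980 mol
mass = 0.7980 × 726.60 = 579.8 g

580 g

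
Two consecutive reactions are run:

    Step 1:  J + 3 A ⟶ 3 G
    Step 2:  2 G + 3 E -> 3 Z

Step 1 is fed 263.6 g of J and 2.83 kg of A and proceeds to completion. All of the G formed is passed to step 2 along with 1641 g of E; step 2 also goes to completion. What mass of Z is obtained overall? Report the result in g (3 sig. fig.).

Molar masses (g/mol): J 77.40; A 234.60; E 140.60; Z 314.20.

3670 g

Step 1:
n(J) = 263.6 / 77.40 = 3.406 mol
n(A) = 2.830×1000 / 234.60 = 12.06 mol
n/ν for J = 3.406/1 = 3.406
n/ν for A = 12.06/3 = 4.020
Smallest n/ν is J → limiting reagent.
n(G) produced = (3/1) × 3.406 = 10.22 mol
Step 2:
n(G) available = 10.22 mol
n(E) = 1641 / 140.60 = 11.67 mol
n/ν for G = 10.22/2 = 5.110
n/ν for E = 11.67/3 = 3.890
Smallest n/ν is E → limiting reagent.
n(Z) = (3/3) × 11.67 = 11.67 mol
mass = 11.67 × 314.20 = 3667 g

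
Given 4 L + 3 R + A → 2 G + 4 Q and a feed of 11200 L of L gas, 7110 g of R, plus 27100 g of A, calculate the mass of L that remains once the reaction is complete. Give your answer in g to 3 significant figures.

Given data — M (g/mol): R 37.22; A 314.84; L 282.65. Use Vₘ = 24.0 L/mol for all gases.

59900 g

n(L) = 11200 / 24.0 = 466.7 mol
n(R) = 7110 / 37.22 = 191.0 mol
n(A) = 27100 / 314.84 = 86.08 mol
n/ν → L: 116.7, R: 63.67, A: 86.08; R is limiting.
L consumed = (4/3) × 191.0 = 254.7 mol
L remaining = 466.7 − 254.7 = 212.0 mol
mass = 212.0 × 282.65 = 59920 g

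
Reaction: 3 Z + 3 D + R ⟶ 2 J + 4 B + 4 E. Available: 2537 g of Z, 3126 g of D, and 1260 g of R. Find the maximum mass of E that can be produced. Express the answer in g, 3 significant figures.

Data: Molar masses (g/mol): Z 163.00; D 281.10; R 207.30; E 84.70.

n(Z) = 2537 / 163.00 = 15.56 mol
n(D) = 3126 / 281.10 = 11.12 mol
n(R) = 1260 / 207.30 = 6.078 mol
n/ν for Z = 15.56/3 = 5.187
n/ν for D = 11.12/3 = 3.707
n/ν for R = 6.078/1 = 6.078
Smallest n/ν is D → limiting reagent.
n(E) = (4/3) × 11.12 = 14.83 mol
mass = 14.83 × 84.70 = 1256 g

1260 g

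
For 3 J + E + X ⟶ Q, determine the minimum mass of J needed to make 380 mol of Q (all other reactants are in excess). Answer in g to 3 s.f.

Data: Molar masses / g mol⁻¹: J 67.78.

77300 g

n(Q) = 380.0 mol
n(J) = (3/1) × 380.0 = 1140 mol
mass = 1140 × 67.78 = 77270 g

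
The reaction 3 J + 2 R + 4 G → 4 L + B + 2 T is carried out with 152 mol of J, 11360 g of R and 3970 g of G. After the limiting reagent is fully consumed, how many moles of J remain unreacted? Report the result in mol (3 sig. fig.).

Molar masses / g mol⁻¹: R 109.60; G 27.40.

43.3 mol

n(J) = 152.0 mol
n(R) = 11360 / 109.60 = 103.6 mol
n(G) = 3970 / 27.40 = 144.9 mol
n/ν for J = 152.0/3 = 50.67
n/ν for R = 103.6/2 = 51.80
n/ν for G = 144.9/4 = 36.23
Smallest n/ν is G → limiting reagent.
J consumed = (3/4) × 144.9 = 108.7 mol
J remaining = 152.0 − 108.7 = 43.30 mol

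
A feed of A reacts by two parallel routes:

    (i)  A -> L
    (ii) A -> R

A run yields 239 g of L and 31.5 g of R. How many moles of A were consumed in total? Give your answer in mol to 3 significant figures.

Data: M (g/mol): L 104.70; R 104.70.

2.58 mol

n(L) = 239 / 104.70 = 2.283 mol
n(R) = 31.5 / 104.70 = 0.3009 mol
n(A) via (i) = (1/1)×2.283 = 2.283 mol
n(A) via (ii) = (1/1)×0.3009 = 0.3009 mol
total n(A) = 2.283 + 0.3009 = 2.584 mol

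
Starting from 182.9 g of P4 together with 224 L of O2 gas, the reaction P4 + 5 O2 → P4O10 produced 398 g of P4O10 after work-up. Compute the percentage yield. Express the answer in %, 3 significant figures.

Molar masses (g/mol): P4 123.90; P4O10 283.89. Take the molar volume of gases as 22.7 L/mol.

n(P4) = 182.9 / 123.90 = 1.476 mol
n(O2) = 224.0 / 22.7 = 9.868 mol
n/ν → P4: 1.476, O2: 1.974; P4 is limiting.
theoretical n(P4O10) = (1/1) × 1.476 = 1.476 mol → 419.0 g
% yield = 398 / 419.0 × 100 = 94.99 %

95.0 %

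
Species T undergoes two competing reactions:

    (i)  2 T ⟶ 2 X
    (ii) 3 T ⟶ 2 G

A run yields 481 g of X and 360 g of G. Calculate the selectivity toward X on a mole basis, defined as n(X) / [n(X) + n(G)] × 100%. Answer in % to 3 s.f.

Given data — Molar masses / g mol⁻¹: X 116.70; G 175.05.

66.7 %

n(X) = 481 / 116.70 = 4.122 mol
n(G) = 360 / 175.05 = 2.057 mol
selectivity = 4.122/(4.122+2.057) × 100 = 66.71 %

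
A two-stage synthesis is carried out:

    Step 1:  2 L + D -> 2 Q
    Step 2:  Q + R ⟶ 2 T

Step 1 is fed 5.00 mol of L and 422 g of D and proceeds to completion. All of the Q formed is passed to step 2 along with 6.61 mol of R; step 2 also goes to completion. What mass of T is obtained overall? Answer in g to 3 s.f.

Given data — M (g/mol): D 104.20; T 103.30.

Step 1:
n(L) = 5.000 mol
n(D) = 422.0 / 104.20 = 4.050 mol
n/ν for L = 5.000/2 = 2.500
n/ν for D = 4.050/1 = 4.050
Smallest n/ν is L → limiting reagent.
n(Q) produced = (2/2) × 5.000 = 5.000 mol
Step 2:
n(Q) available = 5.000 mol
n(R) = 6.610 mol
n/ν for Q = 5.000/1 = 5.000
n/ν for R = 6.610/1 = 6.610
Smallest n/ν is Q → limiting reagent.
n(T) = (2/1) × 5.000 = 10.00 mol
mass = 10.00 × 103.30 = 1033 g

1030 g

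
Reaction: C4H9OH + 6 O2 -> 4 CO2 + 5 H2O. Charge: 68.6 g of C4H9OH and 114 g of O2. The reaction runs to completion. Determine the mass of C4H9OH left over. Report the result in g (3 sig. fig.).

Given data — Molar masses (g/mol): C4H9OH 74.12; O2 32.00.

n(C4H9OH) = 68.60 / 74.12 = 0.9255 mol
n(O2) = 114.0 / 32.00 = 3.563 mol
n/ν for C4H9OH = 0.9255/1 = 0.9255
n/ν for O2 = 3.563/6 = 0.5938
Smallest n/ν is O2 → limiting reagent.
C4H9OH consumed = (1/6) × 3.563 = 0.5938 mol
C4H9OH remaining = 0.9255 − 0.5938 = 0.3317 mol
mass = 0.3317 × 74.12 = 24.59 g

24.6 g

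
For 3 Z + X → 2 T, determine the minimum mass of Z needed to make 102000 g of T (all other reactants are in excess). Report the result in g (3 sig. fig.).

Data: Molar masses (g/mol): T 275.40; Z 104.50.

n(T) = 102000 / 275.40 = 370.4 mol
n(Z) = (3/2) × 370.4 = 555.6 mol
mass = 555.6 × 104.50 = 58060 g

58100 g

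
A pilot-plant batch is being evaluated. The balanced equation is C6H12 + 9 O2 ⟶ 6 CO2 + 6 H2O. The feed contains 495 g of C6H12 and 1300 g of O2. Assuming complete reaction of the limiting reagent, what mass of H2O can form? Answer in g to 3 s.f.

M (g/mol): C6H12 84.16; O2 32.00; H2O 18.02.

488 g

n(C6H12) = 495.0 / 84.16 = 5.882 mol
n(O2) = 1300 / 32.00 = 40.63 mol
n/ν for C6H12 = 5.882/1 = 5.882
n/ν for O2 = 40.63/9 = 4.514
Smallest n/ν is O2 → limiting reagent.
n(H2O) = (6/9) × 40.63 = 27.09 mol
mass = 27.09 × 18.02 = 488.2 g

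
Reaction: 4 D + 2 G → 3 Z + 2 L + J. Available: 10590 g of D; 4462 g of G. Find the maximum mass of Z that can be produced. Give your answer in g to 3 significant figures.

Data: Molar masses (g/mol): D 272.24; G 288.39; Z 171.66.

n(D) = 10590 / 272.24 = 38.90 mol
n(G) = 4462 / 288.39 = 15.47 mol
n/ν for D = 38.90/4 = 9.725
n/ν for G = 15.47/2 = 7.735
Smallest n/ν is G → limiting reagent.
n(Z) = (3/2) × 15.47 = 23.21 mol
mass = 23.21 × 171.66 = 3984 g

3980 g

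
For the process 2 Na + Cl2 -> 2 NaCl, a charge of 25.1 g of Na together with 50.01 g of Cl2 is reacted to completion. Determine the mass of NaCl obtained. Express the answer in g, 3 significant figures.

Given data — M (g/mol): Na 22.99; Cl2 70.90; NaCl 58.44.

n(Na) = 25.10 / 22.99 = 1.092 mol
n(Cl2) = 50.01 / 70.90 = 0.7054 mol
n/ν for Na = 1.092/2 = 0.5460
n/ν for Cl2 = 0.7054/1 = 0.7054
Smallest n/ν is Na → limiting reagent.
n(NaCl) = (2/2) × 1.092 = 1.092 mol
mass = 1.092 × 58.44 = 63.82 g

63.8 g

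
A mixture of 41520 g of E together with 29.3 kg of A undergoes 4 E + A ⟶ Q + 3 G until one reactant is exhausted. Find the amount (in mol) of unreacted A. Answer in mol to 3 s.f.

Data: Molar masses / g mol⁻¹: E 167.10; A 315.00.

n(E) = 41520 / 167.10 = 248.5 mol
n(A) = 29.30×1000 / 315.00 = 93.02 mol
n/ν for E = 248.5/4 = 62.13
n/ν for A = 93.02/1 = 93.02
Smallest n/ν is E → limiting reagent.
A consumed = (1/4) × 248.5 = 62.13 mol
A remaining = 93.02 − 62.13 = 30.89 mol

30.9 mol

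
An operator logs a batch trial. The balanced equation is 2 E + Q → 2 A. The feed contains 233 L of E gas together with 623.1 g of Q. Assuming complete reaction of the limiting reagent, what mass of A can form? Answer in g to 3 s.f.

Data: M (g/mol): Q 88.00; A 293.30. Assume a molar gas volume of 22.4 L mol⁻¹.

n(E) = 233.0 / 22.4 = 10.40 mol
n(Q) = 623.1 / 88.00 = 7.081 mol
n/ν for E = 10.40/2 = 5.200
n/ν for Q = 7.081/1 = 7.081
Smallest n/ν is E → limiting reagent.
n(A) = (2/2) × 10.40 = 10.40 mol
mass = 10.40 × 293.30 = 3050 g

3050 g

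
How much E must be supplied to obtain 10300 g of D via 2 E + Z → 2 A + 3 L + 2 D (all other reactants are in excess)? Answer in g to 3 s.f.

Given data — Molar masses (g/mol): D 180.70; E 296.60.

n(D) = 10300 / 180.70 = 57.00 mol
n(E) = (2/2) × 57.00 = 57.00 mol
mass = 57.00 × 296.60 = 16910 g

16900 g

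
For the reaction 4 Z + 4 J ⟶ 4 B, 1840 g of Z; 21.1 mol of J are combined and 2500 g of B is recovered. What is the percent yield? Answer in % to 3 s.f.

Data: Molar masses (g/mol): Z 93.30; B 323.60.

n(Z) = 1840 / 93.30 = 19.72 mol
n(J) = 21.10 mol
n/ν → Z: 4.930, J: 5.275; Z is limiting.
theoretical n(B) = (4/4) × 19.72 = 19.72 mol → 6381 g
% yield = 2500 / 6381 × 100 = 39.18 %

39.2 %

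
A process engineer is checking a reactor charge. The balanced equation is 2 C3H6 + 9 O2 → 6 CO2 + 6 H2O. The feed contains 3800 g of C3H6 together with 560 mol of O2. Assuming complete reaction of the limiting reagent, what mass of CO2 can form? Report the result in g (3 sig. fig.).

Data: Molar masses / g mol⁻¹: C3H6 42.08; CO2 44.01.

n(C3H6) = 3800 / 42.08 = 90.30 mol
n(O2) = 560.0 mol
n/ν for C3H6 = 90.30/2 = 45.15
n/ν for O2 = 560.0/9 = 62.22
Smallest n/ν is C3H6 → limiting reagent.
n(CO2) = (6/2) × 90.30 = 270.9 mol
mass = 270.9 × 44.01 = 11920 g

11900 g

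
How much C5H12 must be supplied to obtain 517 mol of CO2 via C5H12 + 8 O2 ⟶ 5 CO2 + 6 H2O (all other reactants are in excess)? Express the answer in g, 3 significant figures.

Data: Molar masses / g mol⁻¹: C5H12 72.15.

n(CO2) = 517.0 mol
n(C5H12) = (1/5) × 517.0 = 103.4 mol
mass = 103.4 × 72.15 = 7460 g

7460 g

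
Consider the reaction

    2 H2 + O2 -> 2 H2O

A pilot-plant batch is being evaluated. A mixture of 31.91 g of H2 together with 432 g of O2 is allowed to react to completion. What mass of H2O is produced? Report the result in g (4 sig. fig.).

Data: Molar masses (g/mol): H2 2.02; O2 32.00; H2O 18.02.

n(H2) = 31.91 / 2.02 = 15.80 mol
n(O2) = 432.0 / 32.00 = 13.50 mol
n/ν for H2 = 15.80/2 = 7.900
n/ν for O2 = 13.50/1 = 13.50
Smallest n/ν is H2 → limiting reagent.
n(H2O) = (2/2) × 15.80 = 15.80 mol
mass = 15.80 × 18.02 = 284.7 g

284.7 g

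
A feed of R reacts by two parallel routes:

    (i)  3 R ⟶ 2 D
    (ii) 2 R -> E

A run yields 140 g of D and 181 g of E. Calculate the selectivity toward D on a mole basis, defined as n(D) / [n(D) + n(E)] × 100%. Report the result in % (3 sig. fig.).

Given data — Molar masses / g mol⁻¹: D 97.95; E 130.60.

n(D) = 140 / 97.95 = 1.429 mol
n(E) = 181 / 130.60 = 1.386 mol
selectivity = 1.429/(1.429+1.386) × 100 = 50.76 %

50.8 %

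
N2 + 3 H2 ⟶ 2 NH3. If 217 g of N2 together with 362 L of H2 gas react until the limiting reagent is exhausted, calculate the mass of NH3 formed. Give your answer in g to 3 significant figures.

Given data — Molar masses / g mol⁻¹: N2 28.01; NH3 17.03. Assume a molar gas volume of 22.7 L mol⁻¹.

n(N2) = 217.0 / 28.01 = 7.747 mol
n(H2) = 362.0 / 22.7 = 15.95 mol
n/ν for N2 = 7.747/1 = 7.747
n/ν for H2 = 15.95/3 = 5.317
Smallest n/ν is H2 → limiting reagent.
n(NH3) = (2/3) × 15.95 = 10.63 mol
mass = 10.63 × 17.03 = 181.0 g

181 g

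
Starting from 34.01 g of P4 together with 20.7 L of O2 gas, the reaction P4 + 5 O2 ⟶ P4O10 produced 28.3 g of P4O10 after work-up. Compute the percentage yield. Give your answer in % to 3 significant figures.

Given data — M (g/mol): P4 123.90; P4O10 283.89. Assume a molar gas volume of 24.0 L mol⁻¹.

57.8 %

n(P4) = 34.01 / 123.90 = 0.2745 mol
n(O2) = 20.70 / 24.0 = 0.8625 mol
n/ν → P4: 0.2745, O2: 0.1725; O2 is limiting.
theoretical n(P4O10) = (1/5) × 0.8625 = 0.1725 mol → 48.97 g
% yield = 28.3 / 48.97 × 100 = 57.79 %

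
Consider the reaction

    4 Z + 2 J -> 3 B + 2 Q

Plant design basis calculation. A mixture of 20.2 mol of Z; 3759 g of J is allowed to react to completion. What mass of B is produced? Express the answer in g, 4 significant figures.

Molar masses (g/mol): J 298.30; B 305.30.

4625 g

n(Z) = 20.20 mol
n(J) = 3759 / 298.30 = 12.60 mol
n/ν for Z = 20.20/4 = 5.050
n/ν for J = 12.60/2 = 6.300
Smallest n/ν is Z → limiting reagent.
n(B) = (3/4) × 20.20 = 15.15 mol
mass = 15.15 × 305.30 = 4625 g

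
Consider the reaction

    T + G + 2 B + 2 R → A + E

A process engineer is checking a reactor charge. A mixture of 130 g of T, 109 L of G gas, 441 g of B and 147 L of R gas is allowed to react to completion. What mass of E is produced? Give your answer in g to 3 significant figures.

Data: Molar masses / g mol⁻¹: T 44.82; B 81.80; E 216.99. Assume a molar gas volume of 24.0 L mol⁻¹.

585 g

n(T) = 130.0 / 44.82 = 2.900 mol
n(G) = 109.0 / 24.0 = 4.542 mol
n(B) = 441.0 / 81.80 = 5.391 mol
n(R) = 147.0 / 24.0 = 6.125 mol
n/ν for T = 2.900/1 = 2.900
n/ν for G = 4.542/1 = 4.542
n/ν for B = 5.391/2 = 2.696
n/ν for R = 6.125/2 = 3.063
Smallest n/ν is B → limiting reagent.
n(E) = (1/2) × 5.391 = 2.696 mol
mass = 2.696 × 216.99 = 585.0 g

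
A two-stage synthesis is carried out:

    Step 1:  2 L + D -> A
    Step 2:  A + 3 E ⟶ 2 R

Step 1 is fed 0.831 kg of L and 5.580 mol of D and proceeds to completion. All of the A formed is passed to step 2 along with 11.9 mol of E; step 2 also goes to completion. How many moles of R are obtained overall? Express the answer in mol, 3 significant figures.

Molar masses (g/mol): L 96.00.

Step 1:
n(L) = 0.8310×1000 / 96.00 = 8.656 mol
n(D) = 5.580 mol
n/ν for L = 8.656/2 = 4.328
n/ν for D = 5.580/1 = 5.580
Smallest n/ν is L → limiting reagent.
n(A) produced = (1/2) × 8.656 = 4.328 mol
Step 2:
n(A) available = 4.328 mol
n(E) = 11.90 mol
n/ν for A = 4.328/1 = 4.328
n/ν for E = 11.90/3 = 3.967
Smallest n/ν is E → limiting reagent.
n(R) = (2/3) × 11.90 = 7.933 mol

7.93 mol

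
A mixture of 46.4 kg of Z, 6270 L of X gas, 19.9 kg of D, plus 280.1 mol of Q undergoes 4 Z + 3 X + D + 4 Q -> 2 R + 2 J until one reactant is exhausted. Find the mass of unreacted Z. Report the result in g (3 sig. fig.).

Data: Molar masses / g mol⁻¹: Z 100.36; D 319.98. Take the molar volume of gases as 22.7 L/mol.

21400 g

n(Z) = 46.40×1000 / 100.36 = 462.3 mol
n(X) = 6270 / 22.7 = 276.2 mol
n(D) = 19.90×1000 / 319.98 = 62.19 mol
n(Q) = 280.1 mol
n/ν → Z: 115.6, X: 92.07, D: 62.19, Q: 70.03; D is limiting.
Z consumed = (4/1) × 62.19 = 248.8 mol
Z remaining = 462.3 − 248.8 = 213.5 mol
mass = 213.5 × 100.36 = 21430 g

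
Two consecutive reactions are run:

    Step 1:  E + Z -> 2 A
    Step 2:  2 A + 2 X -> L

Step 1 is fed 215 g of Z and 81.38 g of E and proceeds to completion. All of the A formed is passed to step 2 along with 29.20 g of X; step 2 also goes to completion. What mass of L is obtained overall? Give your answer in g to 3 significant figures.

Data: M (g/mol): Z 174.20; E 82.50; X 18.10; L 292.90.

Step 1:
n(Z) = 215.0 / 174.20 = 1.234 mol
n(E) = 81.38 / 82.50 = 0.9864 mol
n/ν for Z = 1.234/1 = 1.234
n/ν for E = 0.9864/1 = 0.9864
Smallest n/ν is E → limiting reagent.
n(A) produced = (2/1) × 0.9864 = 1.973 mol
Step 2:
n(A) available = 1.973 mol
n(X) = 29.20 / 18.10 = 1.613 mol
n/ν for A = 1.973/2 = 0.9865
n/ν for X = 1.613/2 = 0.8065
Smallest n/ν is X → limiting reagent.
n(L) = (1/2) × 1.613 = 0.8065 mol
mass = 0.8065 × 292.90 = 236.2 g

236 g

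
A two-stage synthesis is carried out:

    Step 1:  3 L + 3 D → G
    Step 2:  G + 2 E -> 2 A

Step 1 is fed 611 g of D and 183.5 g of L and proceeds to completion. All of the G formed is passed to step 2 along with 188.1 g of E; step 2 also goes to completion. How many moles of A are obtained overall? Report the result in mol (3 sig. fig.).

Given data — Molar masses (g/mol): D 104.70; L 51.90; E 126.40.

Step 1:
n(D) = 611.0 / 104.70 = 5.836 mol
n(L) = 183.5 / 51.90 = 3.536 mol
n/ν → D: 1.945, L: 1.179; L is limiting.
n(G) produced = (1/3) × 3.536 = 1.179 mol
Step 2:
n(G) available = 1.179 mol
n(E) = 188.1 / 126.40 = 1.488 mol
n/ν → G: 1.179, E: 0.7440; E is limiting.
n(A) = (2/2) × 1.488 = 1.488 mol

1.49 mol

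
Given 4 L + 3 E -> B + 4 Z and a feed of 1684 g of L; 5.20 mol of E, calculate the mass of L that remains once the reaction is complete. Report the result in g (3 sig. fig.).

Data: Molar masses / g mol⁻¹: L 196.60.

321 g

n(L) = 1684 / 196.60 = 8.566 mol
n(E) = 5.200 mol
n/ν for L = 8.566/4 = 2.142
n/ν for E = 5.200/3 = 1.733
Smallest n/ν is E → limiting reagent.
L consumed = (4/3) × 5.200 = 6.933 mol
L remaining = 8.566 − 6.933 = 1.633 mol
mass = 1.633 × 196.60 = 321.0 g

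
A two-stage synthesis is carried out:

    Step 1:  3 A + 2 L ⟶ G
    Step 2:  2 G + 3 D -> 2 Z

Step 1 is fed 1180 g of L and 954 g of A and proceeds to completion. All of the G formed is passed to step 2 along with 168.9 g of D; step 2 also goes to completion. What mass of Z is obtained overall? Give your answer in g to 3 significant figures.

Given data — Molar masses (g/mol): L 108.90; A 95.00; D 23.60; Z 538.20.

Step 1:
n(L) = 1180 / 108.90 = 10.84 mol
n(A) = 954.0 / 95.00 = 10.04 mol
n/ν → L: 5.420, A: 3.347; A is limiting.
n(G) produced = (1/3) × 10.04 = 3.347 mol
Step 2:
n(G) available = 3.347 mol
n(D) = 168.9 / 23.60 = 7.157 mol
n/ν → G: 1.674, D: 2.386; G is limiting.
n(Z) = (2/2) × 3.347 = 3.347 mol
mass = 3.347 × 538.20 = 1801 g

1800 g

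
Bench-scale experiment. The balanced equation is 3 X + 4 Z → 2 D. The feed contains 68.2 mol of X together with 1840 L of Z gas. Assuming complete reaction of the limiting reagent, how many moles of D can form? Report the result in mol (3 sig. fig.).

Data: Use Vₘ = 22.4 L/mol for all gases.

41.1 mol

n(X) = 68.20 mol
n(Z) = 1840 / 22.4 = 82.14 mol
n/ν → X: 22.73, Z: 20.54; Z is limiting.
n(D) = (2/4) × 82.14 = 41.07 mol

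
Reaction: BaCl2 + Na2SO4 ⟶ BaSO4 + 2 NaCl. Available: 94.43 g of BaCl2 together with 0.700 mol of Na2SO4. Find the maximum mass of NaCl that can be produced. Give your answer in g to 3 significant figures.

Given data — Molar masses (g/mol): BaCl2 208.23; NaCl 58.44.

53.0 g

n(BaCl2) = 94.43 / 208.23 = 0.4535 mol
n(Na2SO4) = 0.7000 mol
n/ν for BaCl2 = 0.4535/1 = 0.4535
n/ν for Na2SO4 = 0.7000/1 = 0.7000
Smallest n/ν is BaCl2 → limiting reagent.
n(NaCl) = (2/1) × 0.4535 = 0.9070 mol
mass = 0.9070 × 58.44 = 53.01 g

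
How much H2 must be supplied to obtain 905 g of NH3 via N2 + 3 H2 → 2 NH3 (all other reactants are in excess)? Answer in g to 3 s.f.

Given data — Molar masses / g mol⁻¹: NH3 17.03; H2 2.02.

161 g

n(NH3) = 905 / 17.03 = 53.14 mol
n(H2) = (3/2) × 53.14 = 79.71 mol
mass = 79.71 × 2.02 = 161.0 g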